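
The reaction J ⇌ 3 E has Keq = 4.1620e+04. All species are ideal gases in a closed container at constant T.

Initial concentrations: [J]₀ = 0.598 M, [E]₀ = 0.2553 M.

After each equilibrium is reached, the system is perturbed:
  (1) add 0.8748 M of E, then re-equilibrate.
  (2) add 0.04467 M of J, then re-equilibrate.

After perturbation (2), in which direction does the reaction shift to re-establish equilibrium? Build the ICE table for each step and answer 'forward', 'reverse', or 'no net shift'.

Q₀ = 0.02783 vs Keq = 4.1620e+04 ⇒ Q<K, forward
Step 1:
                  J         E
  init        0.598    0.2553
  Δ         -0.5978     1.793
  eq      2.0660e-04     2.049
  solve Keq expr → x = 0.5978; check Q = 4.1620e+04
Then add 0.8748 M of E.
Step 2:
                  J         E
  init    2.0660e-04     2.923
  Δ       3.9302e-04 -0.001179
  eq      5.9962e-04     2.922
  solve Keq expr → x = -3.9302e-04; check Q = 4.1620e+04
Then add 0.04467 M of J.
Step 3:
                  J         E
  init      0.04527     2.922
  Δ        -0.04458    0.1338
  eq      6.8577e-04     3.056
  solve Keq expr → x = 0.04458; check Q = 4.1620e+04

Direction: forward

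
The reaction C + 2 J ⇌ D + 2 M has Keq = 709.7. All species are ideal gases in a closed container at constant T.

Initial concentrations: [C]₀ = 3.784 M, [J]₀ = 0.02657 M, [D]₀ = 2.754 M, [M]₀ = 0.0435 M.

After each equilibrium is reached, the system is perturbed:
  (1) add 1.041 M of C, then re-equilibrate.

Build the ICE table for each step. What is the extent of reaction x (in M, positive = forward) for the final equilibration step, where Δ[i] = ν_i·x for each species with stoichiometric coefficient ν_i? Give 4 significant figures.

Q₀ = 1.951 vs Keq = 709.7 ⇒ Q<K, forward
Step 1:
                   C          J          D          M
  Initial      3.784    0.02657      2.754     0.0435
  Change    -0.01219   -0.02439    0.01219    0.02439
  Equil        3.772   0.002182      2.766    0.06789
  solve Keq expr → x = 0.01219; check Q = 709.7
Then add 1.041 M of C.
Step 2:
                   C          J          D          M
  Initial      4.813   0.002182      2.766    0.06789
  Change  -1.2169e-04 -2.4339e-04 1.2169e-04 2.4339e-04
  Equil        4.813   0.001939      2.766    0.06813
  solve Keq expr → x = 1.2169e-04; check Q = 709.7

x = 1.2169e-04 M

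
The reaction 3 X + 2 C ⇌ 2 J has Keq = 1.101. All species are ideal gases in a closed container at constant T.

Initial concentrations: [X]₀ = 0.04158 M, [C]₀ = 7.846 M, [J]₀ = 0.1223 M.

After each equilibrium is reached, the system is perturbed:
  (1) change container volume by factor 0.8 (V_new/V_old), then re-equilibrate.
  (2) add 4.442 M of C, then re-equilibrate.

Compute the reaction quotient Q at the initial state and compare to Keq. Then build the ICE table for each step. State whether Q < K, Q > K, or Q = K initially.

Q₀ = 3.38; Q > K (proceeds reverse)

Q₀ = 3.38 vs Keq = 1.101 ⇒ Q>K, reverse
Step 1:
                   X          C          J
  Initial    0.04158      7.846     0.1223
  Change     0.01538    0.01025   -0.01025
  Equil      0.05696      7.856      0.112
  solve Keq expr → x = -0.005125; check Q = 1.101
Then change container volume by factor 0.8 (V_new/V_old).
Step 2:
                   X          C          J
  Initial    0.07119       9.82     0.1401
  Change    -0.01205  -0.008033   0.008033
  Equil      0.05914      9.812     0.1481
  solve Keq expr → x = 0.004016; check Q = 1.101
Then add 4.442 M of C.
Step 3:
                   X          C          J
  Initial    0.05914      14.25     0.1481
  Change    -0.01145  -0.007631   0.007631
  Equil       0.0477      14.25     0.1557
  solve Keq expr → x = 0.003816; check Q = 1.101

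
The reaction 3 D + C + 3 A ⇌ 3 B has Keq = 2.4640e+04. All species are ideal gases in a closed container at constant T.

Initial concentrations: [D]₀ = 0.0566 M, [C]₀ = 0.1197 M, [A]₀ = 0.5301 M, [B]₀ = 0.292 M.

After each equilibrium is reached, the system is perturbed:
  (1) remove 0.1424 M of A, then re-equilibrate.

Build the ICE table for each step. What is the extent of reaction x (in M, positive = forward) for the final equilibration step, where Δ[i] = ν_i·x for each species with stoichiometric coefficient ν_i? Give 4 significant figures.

x = -0.003858 M

Q₀ = 7701 vs Keq = 2.4640e+04 ⇒ Q<K, forward
Step 1:
                   D          C          A          B
  Initial     0.0566     0.1197     0.5301      0.292
  Change    -0.01456  -0.004853   -0.01456    0.01456
  Equil      0.04204     0.1148     0.5155     0.3066
  solve Keq expr → x = 0.004853; check Q = 2.4640e+04
Then remove 0.1424 M of A.
Step 2:
                   D          C          A          B
  Initial    0.04204     0.1148     0.3731     0.3066
  Change     0.01158   0.003858    0.01158   -0.01158
  Equil      0.05362     0.1187     0.3847      0.295
  solve Keq expr → x = -0.003858; check Q = 2.4640e+04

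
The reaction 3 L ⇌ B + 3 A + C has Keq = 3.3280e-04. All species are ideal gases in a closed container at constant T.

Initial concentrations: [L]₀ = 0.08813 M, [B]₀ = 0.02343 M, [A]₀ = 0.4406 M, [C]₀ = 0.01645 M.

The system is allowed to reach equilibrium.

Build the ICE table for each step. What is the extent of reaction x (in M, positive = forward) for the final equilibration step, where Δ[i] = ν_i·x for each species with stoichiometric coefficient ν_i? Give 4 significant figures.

x = -0.01496 M

Q₀ = 0.04816 vs Keq = 3.3280e-04 ⇒ Q>K, reverse
Step 1:
                  L         B         A         C
  init      0.08813   0.02343    0.4406   0.01645
  Δ         0.04488  -0.01496  -0.04488  -0.01496
  eq          0.133  0.008472    0.3957  0.001492
  solve Keq expr → x = -0.01496; check Q = 3.3280e-04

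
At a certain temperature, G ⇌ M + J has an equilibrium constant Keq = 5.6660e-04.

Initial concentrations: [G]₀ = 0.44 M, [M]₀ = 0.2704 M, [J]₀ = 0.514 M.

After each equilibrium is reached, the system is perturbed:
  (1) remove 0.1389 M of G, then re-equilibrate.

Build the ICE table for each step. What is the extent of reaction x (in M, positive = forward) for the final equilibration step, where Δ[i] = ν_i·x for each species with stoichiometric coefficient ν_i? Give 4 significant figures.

Q₀ = 0.3159 vs Keq = 5.6660e-04 ⇒ Q>K, reverse
Step 1:
                  G         M         J
  Initial      0.44    0.2704     0.514
  Change     0.2688   -0.2688   -0.2688
  Equil      0.7088  0.001638    0.2452
  solve Keq expr → x = -0.2688; check Q = 5.6660e-04
Then remove 0.1389 M of G.
Step 2:
                  G         M         J
  Initial    0.5699  0.001638    0.2452
  Change  3.1847e-04 -3.1847e-04 -3.1847e-04
  Equil      0.5702  0.001319    0.2449
  solve Keq expr → x = -3.1847e-04; check Q = 5.6660e-04

x = -3.1847e-04 M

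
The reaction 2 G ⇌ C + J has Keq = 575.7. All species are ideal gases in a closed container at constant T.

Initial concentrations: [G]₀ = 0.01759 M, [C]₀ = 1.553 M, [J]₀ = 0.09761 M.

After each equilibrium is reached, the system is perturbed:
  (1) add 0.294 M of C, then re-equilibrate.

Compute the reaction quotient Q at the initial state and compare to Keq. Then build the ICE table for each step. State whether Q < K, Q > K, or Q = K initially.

Q₀ = 489.9; Q < K (proceeds forward)

Q₀ = 489.9 vs Keq = 575.7 ⇒ Q<K, forward
Step 1:
                   G          C          J
  Initial    0.01759      1.553    0.09761
  Change   -0.001306 6.5277e-04 6.5277e-04
  Equil      0.01628      1.554    0.09826
  solve Keq expr → x = 6.5277e-04; check Q = 575.7
Then add 0.294 M of C.
Step 2:
                   G          C          J
  Initial    0.01628      1.848    0.09826
  Change    0.001407 -7.0350e-04 -7.0350e-04
  Equil      0.01769      1.847    0.09756
  solve Keq expr → x = -7.0350e-04; check Q = 575.7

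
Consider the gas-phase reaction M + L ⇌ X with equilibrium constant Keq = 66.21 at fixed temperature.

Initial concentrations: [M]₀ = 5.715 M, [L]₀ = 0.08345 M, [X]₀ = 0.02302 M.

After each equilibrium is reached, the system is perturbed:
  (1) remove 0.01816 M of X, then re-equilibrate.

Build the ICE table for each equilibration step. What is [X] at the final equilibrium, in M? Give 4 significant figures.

Q₀ = 0.04827 vs Keq = 66.21 ⇒ Q<K, forward
Step 1:
                  M         L         X
  I           5.715   0.08345   0.02302
  C        -0.08317  -0.08317   0.08317
  E           5.632 2.8477e-04    0.1062
  solve Keq expr → x = 0.08317; check Q = 66.21
Then remove 0.01816 M of X.
Step 2:
                  M         L         X
  I           5.632 2.8477e-04   0.08803
  C       -4.8569e-05 -4.8569e-05 4.8569e-05
  E           5.632 2.3620e-04   0.08807
  solve Keq expr → x = 4.8569e-05; check Q = 66.21

[X]_eq = 0.08807 M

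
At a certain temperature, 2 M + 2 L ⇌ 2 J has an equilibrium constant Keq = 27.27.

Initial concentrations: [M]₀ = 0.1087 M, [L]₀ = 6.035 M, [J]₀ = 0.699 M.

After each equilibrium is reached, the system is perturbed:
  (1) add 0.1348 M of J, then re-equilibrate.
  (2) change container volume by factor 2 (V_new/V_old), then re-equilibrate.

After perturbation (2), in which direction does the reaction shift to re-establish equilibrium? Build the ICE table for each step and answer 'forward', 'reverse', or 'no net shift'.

Q₀ = 1.135 vs Keq = 27.27 ⇒ Q<K, forward
Step 1:
                   M          L          J
  Initial     0.1087      6.035      0.699
  Change    -0.08352   -0.08352    0.08352
  Equil      0.02518      5.951     0.7825
  solve Keq expr → x = 0.04176; check Q = 27.27
Then add 0.1348 M of J.
Step 2:
                   M          L          J
  Initial    0.02518      5.951     0.9173
  Change    0.004182   0.004182  -0.004182
  Equil      0.02936      5.956     0.9131
  solve Keq expr → x = -0.002091; check Q = 27.27
Then change container volume by factor 2 (V_new/V_old).
Step 3:
                   M          L          J
  Initial    0.01468      2.978     0.4566
  Change     0.01367    0.01367   -0.01367
  Equil      0.02835      2.992     0.4429
  solve Keq expr → x = -0.006835; check Q = 27.27

Direction: reverse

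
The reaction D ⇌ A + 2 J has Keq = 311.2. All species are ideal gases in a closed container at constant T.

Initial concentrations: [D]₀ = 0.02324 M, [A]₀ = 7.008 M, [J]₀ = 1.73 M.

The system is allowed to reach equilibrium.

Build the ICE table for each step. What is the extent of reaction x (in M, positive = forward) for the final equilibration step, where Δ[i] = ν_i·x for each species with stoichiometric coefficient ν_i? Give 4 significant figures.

Q₀ = 902.5 vs Keq = 311.2 ⇒ Q>K, reverse
Step 1:
                   D          A          J
  I          0.02324      7.008       1.73
  C          0.03803   -0.03803   -0.07606
  E          0.06127       6.97      1.654
  solve Keq expr → x = -0.03803; check Q = 311.2

x = -0.03803 M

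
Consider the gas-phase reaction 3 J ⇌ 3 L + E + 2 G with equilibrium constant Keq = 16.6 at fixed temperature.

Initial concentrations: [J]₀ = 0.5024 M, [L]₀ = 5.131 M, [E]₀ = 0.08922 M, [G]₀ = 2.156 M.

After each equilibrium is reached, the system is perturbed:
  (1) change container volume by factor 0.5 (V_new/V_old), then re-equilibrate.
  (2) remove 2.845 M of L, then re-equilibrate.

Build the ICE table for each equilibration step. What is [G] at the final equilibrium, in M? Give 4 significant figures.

[G]_eq = 3.977 M

Q₀ = 441.8 vs Keq = 16.6 ⇒ Q>K, reverse
Step 1:
                   J          L          E          G
  I           0.5024      5.131    0.08922      2.156
  C           0.2269    -0.2269   -0.07564    -0.1513
  E           0.7293      4.904    0.01358      2.005
  solve Keq expr → x = -0.07564; check Q = 16.6
Then change container volume by factor 0.5 (V_new/V_old).
Step 2:
                   J          L          E          G
  I            1.459      9.808    0.02717      4.009
  C          0.06927   -0.06927   -0.02309   -0.04618
  E            1.528      9.739   0.004081      3.963
  solve Keq expr → x = -0.02309; check Q = 16.6
Then remove 2.845 M of L.
Step 3:
                   J          L          E          G
  I            1.528      6.894   0.004081      3.963
  C         -0.02039    0.02039   0.006797    0.01359
  E            1.507      6.914    0.01088      3.977
  solve Keq expr → x = 0.006797; check Q = 16.6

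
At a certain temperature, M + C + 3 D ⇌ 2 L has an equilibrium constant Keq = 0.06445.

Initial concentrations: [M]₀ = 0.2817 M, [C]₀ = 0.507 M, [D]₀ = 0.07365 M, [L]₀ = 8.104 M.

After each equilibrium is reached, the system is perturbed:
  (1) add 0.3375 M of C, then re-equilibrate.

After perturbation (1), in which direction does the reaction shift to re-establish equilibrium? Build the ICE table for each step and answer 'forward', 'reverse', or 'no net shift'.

Direction: forward

Q₀ = 1.1510e+06 vs Keq = 0.06445 ⇒ Q>K, reverse
Step 1:
                  M         C         D         L
  I          0.2817     0.507   0.07365     8.104
  C           1.544     1.544     4.632    -3.088
  E           1.826     2.051     4.706     5.016
  solve Keq expr → x = -1.544; check Q = 0.06445
Then add 0.3375 M of C.
Step 2:
                  M         C         D         L
  I           1.826     2.389     4.706     5.016
  C        -0.04111  -0.04111   -0.1233   0.08222
  E           1.785     2.348     4.583     5.098
  solve Keq expr → x = 0.04111; check Q = 0.06445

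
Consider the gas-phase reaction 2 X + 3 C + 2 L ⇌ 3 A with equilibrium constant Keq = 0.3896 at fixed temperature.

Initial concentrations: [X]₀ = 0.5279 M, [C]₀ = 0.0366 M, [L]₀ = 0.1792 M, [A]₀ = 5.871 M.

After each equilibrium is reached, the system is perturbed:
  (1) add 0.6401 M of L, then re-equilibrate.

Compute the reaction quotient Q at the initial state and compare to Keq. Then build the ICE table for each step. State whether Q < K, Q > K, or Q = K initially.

Q₀ = 4.6123e+08 vs Keq = 0.3896 ⇒ Q>K, reverse
Step 1:
                  X         C         L         A
  Initial    0.5279    0.0366    0.1792     5.871
  Change      1.476     2.214     1.476    -2.214
  Equil       2.004     2.251     1.655     3.657
  solve Keq expr → x = -0.7381; check Q = 0.3896
Then add 0.6401 M of L.
Step 2:
                  X         C         L         A
  Initial     2.004     2.251     2.295     3.657
  Change    -0.1254   -0.1881   -0.1254    0.1881
  Equil       1.879     2.063      2.17     3.845
  solve Keq expr → x = 0.0627; check Q = 0.3896

Q₀ = 4.6123e+08; Q > K (proceeds reverse)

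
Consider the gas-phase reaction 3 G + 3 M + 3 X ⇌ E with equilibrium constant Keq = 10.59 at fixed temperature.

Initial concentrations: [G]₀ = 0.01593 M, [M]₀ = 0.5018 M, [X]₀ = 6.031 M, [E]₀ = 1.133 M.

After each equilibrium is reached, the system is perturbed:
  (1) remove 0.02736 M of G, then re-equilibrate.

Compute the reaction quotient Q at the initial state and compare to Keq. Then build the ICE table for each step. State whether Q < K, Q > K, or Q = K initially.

Q₀ = 1.0112e+04 vs Keq = 10.59 ⇒ Q>K, reverse
Step 1:
                   G          M          X          E
  init       0.01593     0.5018      6.031      1.133
  Δ           0.1092     0.1092     0.1092   -0.03641
  eq          0.1252      0.611       6.14      1.097
  solve Keq expr → x = -0.03641; check Q = 10.59
Then remove 0.02736 M of G.
Step 2:
                   G          M          X          E
  init        0.0978      0.611       6.14      1.097
  Δ          0.02225    0.02225    0.02225  -0.007418
  eq          0.1201     0.6333      6.162      1.089
  solve Keq expr → x = -0.007418; check Q = 10.59

Q₀ = 1.0112e+04; Q > K (proceeds reverse)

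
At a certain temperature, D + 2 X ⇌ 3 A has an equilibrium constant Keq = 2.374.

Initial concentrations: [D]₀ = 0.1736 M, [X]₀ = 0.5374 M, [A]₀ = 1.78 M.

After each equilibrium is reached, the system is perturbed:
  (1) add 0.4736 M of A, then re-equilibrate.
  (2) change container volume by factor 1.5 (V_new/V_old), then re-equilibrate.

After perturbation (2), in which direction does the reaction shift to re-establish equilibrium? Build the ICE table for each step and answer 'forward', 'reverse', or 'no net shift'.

Q₀ = 112.5 vs Keq = 2.374 ⇒ Q>K, reverse
Step 1:
                    D           X           A
  init         0.1736      0.5374        1.78
  Δ            0.2506      0.5013     -0.7519
  eq           0.4242       1.039       1.028
  solve Keq expr → x = -0.2506; check Q = 2.374
Then add 0.4736 M of A.
Step 2:
                    D           X           A
  init         0.4242       1.039       1.502
  Δ           0.09239      0.1848     -0.2772
  eq           0.5166       1.223       1.224
  solve Keq expr → x = -0.09239; check Q = 2.374
Then change container volume by factor 1.5 (V_new/V_old).
Step 3:
                    D           X           A
  init         0.3444      0.8157      0.8163
  Δ                 0           0           0
  eq           0.3444      0.8157      0.8163
  solve Keq expr → x = 0; check Q = 2.374

Direction: no net shift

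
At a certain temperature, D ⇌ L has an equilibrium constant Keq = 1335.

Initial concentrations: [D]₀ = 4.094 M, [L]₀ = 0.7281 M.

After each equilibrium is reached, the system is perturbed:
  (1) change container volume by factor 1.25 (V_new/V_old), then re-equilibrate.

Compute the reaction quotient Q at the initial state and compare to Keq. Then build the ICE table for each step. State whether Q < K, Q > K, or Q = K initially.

Q₀ = 0.1778 vs Keq = 1335 ⇒ Q<K, forward
Step 1:
                  D         L
  Initial     4.094    0.7281
  Change      -4.09      4.09
  Equil    0.003609     4.818
  solve Keq expr → x = 4.09; check Q = 1335
Then change container volume by factor 1.25 (V_new/V_old).
Step 2:
                  D         L
  Initial  0.002887     3.855
  Change          0         0
  Equil    0.002887     3.855
  solve Keq expr → x = 0; check Q = 1335

Q₀ = 0.1778; Q < K (proceeds forward)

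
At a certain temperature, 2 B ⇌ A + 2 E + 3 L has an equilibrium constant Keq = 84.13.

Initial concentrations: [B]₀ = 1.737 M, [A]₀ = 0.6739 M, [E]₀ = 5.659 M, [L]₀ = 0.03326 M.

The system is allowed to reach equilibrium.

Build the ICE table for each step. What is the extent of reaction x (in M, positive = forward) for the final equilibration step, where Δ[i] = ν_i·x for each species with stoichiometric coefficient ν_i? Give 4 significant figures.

Q₀ = 2.6317e-04 vs Keq = 84.13 ⇒ Q<K, forward
Step 1:
                   B          A          E          L
  Initial      1.737     0.6739      5.659    0.03326
  Change     -0.7804     0.3902     0.7804      1.171
  Equil       0.9566      1.064      6.439      1.204
  solve Keq expr → x = 0.3902; check Q = 84.13

x = 0.3902 M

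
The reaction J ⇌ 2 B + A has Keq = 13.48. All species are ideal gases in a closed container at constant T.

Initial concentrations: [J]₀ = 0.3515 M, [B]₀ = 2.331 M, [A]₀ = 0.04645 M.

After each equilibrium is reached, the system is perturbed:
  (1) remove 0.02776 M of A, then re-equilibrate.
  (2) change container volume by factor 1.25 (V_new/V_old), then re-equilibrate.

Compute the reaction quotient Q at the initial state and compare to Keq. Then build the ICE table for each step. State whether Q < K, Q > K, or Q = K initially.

Q₀ = 0.718; Q < K (proceeds forward)

Q₀ = 0.718 vs Keq = 13.48 ⇒ Q<K, forward
Step 1:
                   J          B          A
  I           0.3515      2.331    0.04645
  C          -0.2086     0.4172     0.2086
  E           0.1429      2.748     0.2551
  solve Keq expr → x = 0.2086; check Q = 13.48
Then remove 0.02776 M of A.
Step 2:
                   J          B          A
  I           0.1429      2.748     0.2273
  C         -0.00887    0.01774    0.00887
  E            0.134      2.766     0.2362
  solve Keq expr → x = 0.00887; check Q = 13.48
Then change container volume by factor 1.25 (V_new/V_old).
Step 3:
                   J          B          A
  I           0.1072      2.213     0.1889
  C         -0.02564    0.05127    0.02564
  E          0.08159      2.264     0.2146
  solve Keq expr → x = 0.02564; check Q = 13.48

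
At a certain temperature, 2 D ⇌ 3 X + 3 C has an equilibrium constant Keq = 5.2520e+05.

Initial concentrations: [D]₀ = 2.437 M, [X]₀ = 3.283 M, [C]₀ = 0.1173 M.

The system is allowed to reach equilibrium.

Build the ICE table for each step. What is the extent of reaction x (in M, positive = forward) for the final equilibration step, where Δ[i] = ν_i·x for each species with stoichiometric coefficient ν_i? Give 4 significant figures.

Q₀ = 0.009616 vs Keq = 5.2520e+05 ⇒ Q<K, forward
Step 1:
                  D         X         C
  I           2.437     3.283    0.1173
  C          -2.278     3.417     3.417
  E           0.159       6.7     3.534
  solve Keq expr → x = 1.139; check Q = 5.2520e+05

x = 1.139 M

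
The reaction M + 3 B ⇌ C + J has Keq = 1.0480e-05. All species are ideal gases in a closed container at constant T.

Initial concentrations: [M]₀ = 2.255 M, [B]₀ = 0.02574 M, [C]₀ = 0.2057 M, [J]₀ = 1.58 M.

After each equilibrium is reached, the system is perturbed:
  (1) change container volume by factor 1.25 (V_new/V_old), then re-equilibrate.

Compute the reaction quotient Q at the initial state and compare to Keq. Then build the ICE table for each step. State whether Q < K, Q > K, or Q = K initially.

Q₀ = 8451; Q > K (proceeds reverse)

Q₀ = 8451 vs Keq = 1.0480e-05 ⇒ Q>K, reverse
Step 1:
                  M         B         C         J
  init        2.255   0.02574    0.2057      1.58
  Δ          0.2057    0.6171   -0.2057   -0.2057
  eq          2.461    0.6428 4.9844e-06     1.374
  solve Keq expr → x = -0.2057; check Q = 1.0480e-05
Then change container volume by factor 1.25 (V_new/V_old).
Step 2:
                  M         B         C         J
  init        1.969    0.5143 3.9875e-06     1.099
  Δ       1.4354e-06 4.3063e-06 -1.4354e-06 -1.4354e-06
  eq          1.969    0.5143 2.5521e-06     1.099
  solve Keq expr → x = -1.4354e-06; check Q = 1.0480e-05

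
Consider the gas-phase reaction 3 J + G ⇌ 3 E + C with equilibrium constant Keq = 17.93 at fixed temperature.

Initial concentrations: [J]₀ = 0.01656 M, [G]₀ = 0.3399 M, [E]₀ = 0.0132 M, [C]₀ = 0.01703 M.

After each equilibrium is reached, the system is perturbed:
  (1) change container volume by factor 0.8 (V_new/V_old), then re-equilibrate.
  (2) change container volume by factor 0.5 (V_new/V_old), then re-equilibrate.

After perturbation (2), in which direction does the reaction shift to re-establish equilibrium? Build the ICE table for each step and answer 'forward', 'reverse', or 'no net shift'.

Direction: no net shift

Q₀ = 0.02537 vs Keq = 17.93 ⇒ Q<K, forward
Step 1:
                  J         G         E         C
  Initial   0.01656    0.3399    0.0132   0.01703
  Change   -0.01263 -0.004209   0.01263  0.004209
  Equil    0.003932    0.3357   0.02583   0.02124
  solve Keq expr → x = 0.004209; check Q = 17.93
Then change container volume by factor 0.8 (V_new/V_old).
Step 2:
                  J         G         E         C
  Initial  0.004915    0.4196   0.03228   0.02655
  Change          0         0         0         0
  Equil    0.004915    0.4196   0.03228   0.02655
  solve Keq expr → x = 0; check Q = 17.93
Then change container volume by factor 0.5 (V_new/V_old).
Step 3:
                  J         G         E         C
  Initial   0.00983    0.8392   0.06457    0.0531
  Change          0         0         0         0
  Equil     0.00983    0.8392   0.06457    0.0531
  solve Keq expr → x = 0; check Q = 17.93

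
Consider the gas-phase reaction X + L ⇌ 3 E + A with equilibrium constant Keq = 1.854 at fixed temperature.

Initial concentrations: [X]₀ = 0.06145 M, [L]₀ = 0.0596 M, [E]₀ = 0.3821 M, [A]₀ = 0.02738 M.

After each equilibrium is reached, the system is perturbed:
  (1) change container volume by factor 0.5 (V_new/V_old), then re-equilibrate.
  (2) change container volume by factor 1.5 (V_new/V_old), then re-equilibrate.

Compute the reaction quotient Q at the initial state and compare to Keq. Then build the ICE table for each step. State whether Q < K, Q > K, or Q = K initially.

Q₀ = 0.4171; Q < K (proceeds forward)

Q₀ = 0.4171 vs Keq = 1.854 ⇒ Q<K, forward
Step 1:
                   X          L          E          A
  I          0.06145     0.0596     0.3821    0.02738
  C          -0.0167    -0.0167     0.0501     0.0167
  E          0.04475     0.0429     0.4322    0.04408
  solve Keq expr → x = 0.0167; check Q = 1.854
Then change container volume by factor 0.5 (V_new/V_old).
Step 2:
                   X          L          E          A
  I           0.0895     0.0858     0.8644    0.08816
  C          0.03112    0.03112   -0.09337   -0.03112
  E           0.1206     0.1169      0.771    0.05704
  solve Keq expr → x = -0.03112; check Q = 1.854
Then change container volume by factor 1.5 (V_new/V_old).
Step 3:
                   X          L          E          A
  I          0.08041    0.07795      0.514    0.03803
  C         -0.01207   -0.01207    0.03622    0.01207
  E          0.06834    0.06587     0.5502     0.0501
  solve Keq expr → x = 0.01207; check Q = 1.854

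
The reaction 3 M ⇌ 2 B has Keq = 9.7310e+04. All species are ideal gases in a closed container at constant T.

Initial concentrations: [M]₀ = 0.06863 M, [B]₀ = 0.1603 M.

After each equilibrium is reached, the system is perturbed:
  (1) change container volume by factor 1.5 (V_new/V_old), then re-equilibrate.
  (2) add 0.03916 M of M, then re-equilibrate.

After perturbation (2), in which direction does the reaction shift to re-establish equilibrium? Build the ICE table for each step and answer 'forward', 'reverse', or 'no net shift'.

Q₀ = 79.49 vs Keq = 9.7310e+04 ⇒ Q<K, forward
Step 1:
                    M           B
  init        0.06863      0.1603
  Δ          -0.06117     0.04078
  eq         0.007462      0.2011
  solve Keq expr → x = 0.02039; check Q = 9.7310e+04
Then change container volume by factor 1.5 (V_new/V_old).
Step 2:
                    M           B
  init       0.004975      0.1341
  Δ        7.0656e-04 -4.7104e-04
  eq         0.005681      0.1336
  solve Keq expr → x = -2.3552e-04; check Q = 9.7310e+04
Then add 0.03916 M of M.
Step 3:
                    M           B
  init        0.04484      0.1336
  Δ          -0.03845     0.02564
  eq         0.006387      0.1592
  solve Keq expr → x = 0.01282; check Q = 9.7310e+04

Direction: forward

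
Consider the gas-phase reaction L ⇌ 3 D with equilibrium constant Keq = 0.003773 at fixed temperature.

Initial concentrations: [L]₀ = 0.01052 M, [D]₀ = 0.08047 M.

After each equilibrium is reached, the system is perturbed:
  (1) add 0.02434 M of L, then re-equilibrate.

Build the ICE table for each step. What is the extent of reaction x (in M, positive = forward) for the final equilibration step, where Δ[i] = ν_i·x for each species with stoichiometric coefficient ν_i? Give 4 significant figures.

x = 0.003558 M

Q₀ = 0.04953 vs Keq = 0.003773 ⇒ Q>K, reverse
Step 1:
                    L           D
  init        0.01052     0.08047
  Δ           0.01214    -0.03642
  eq          0.02266     0.04405
  solve Keq expr → x = -0.01214; check Q = 0.003773
Then add 0.02434 M of L.
Step 2:
                    L           D
  init          0.047     0.04405
  Δ         -0.003558     0.01067
  eq          0.04344     0.05473
  solve Keq expr → x = 0.003558; check Q = 0.003773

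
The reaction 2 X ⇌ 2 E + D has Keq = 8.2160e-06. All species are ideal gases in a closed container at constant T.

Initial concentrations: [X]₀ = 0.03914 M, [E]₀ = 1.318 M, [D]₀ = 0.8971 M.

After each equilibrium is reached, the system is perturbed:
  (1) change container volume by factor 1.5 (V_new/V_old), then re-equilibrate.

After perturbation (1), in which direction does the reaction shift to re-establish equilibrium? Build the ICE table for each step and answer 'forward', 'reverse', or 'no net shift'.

Q₀ = 1017 vs Keq = 8.2160e-06 ⇒ Q>K, reverse
Step 1:
                  X         E         D
  I         0.03914     1.318    0.8971
  C            1.31     -1.31   -0.6551
  E           1.349  0.007861     0.242
  solve Keq expr → x = -0.6551; check Q = 8.2160e-06
Then change container volume by factor 1.5 (V_new/V_old).
Step 2:
                  X         E         D
  I          0.8995  0.005241    0.1614
  C       -0.001158  0.001158 5.7906e-04
  E          0.8984  0.006399    0.1619
  solve Keq expr → x = 5.7906e-04; check Q = 8.2160e-06

Direction: forward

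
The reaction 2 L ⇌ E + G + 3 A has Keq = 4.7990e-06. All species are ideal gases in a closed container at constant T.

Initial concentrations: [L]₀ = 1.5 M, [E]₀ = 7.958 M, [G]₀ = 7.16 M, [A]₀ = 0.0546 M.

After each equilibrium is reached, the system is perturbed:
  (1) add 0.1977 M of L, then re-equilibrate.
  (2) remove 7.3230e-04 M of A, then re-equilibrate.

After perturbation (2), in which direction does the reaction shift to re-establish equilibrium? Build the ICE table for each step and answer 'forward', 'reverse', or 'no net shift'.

Direction: forward

Q₀ = 0.004122 vs Keq = 4.7990e-06 ⇒ Q>K, reverse
Step 1:
                    L           E           G           A
  init            1.5       7.958        7.16      0.0546
  Δ           0.03251    -0.01626    -0.01626    -0.04877
  eq            1.533       7.942       7.144    0.005835
  solve Keq expr → x = -0.01626; check Q = 4.7990e-06
Then add 0.1977 M of L.
Step 2:
                    L           E           G           A
  init           1.73       7.942       7.144    0.005835
  Δ       -3.2715e-04  1.6357e-04  1.6357e-04  4.9072e-04
  eq             1.73       7.942       7.144    0.006326
  solve Keq expr → x = 1.6357e-04; check Q = 4.7990e-06
Then remove 7.3230e-04 M of A.
Step 3:
                    L           E           G           A
  init           1.73       7.942       7.144    0.005593
  Δ       -4.8732e-04  2.4366e-04  2.4366e-04  7.3098e-04
  eq            1.729       7.942       7.144    0.006324
  solve Keq expr → x = 2.4366e-04; check Q = 4.7990e-06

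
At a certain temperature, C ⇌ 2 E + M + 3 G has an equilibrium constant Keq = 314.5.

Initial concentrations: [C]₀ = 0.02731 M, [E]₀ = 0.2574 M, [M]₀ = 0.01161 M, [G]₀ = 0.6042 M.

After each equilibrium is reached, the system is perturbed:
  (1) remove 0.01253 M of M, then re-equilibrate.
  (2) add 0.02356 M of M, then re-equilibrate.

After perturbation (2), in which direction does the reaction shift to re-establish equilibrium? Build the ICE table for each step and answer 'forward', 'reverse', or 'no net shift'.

Direction: reverse

Q₀ = 0.006213 vs Keq = 314.5 ⇒ Q<K, forward
Step 1:
                    C           E           M           G
  Initial     0.02731      0.2574     0.01161      0.6042
  Change     -0.02731     0.05461     0.02731     0.08192
  Equil    3.8909e-06       0.312     0.03892      0.6861
  solve Keq expr → x = 0.02731; check Q = 314.5
Then remove 0.01253 M of M.
Step 2:
                    C           E           M           G
  Initial  3.8909e-06       0.312     0.02639      0.6861
  Change  -1.2526e-06  2.5051e-06  1.2526e-06  3.7577e-06
  Equil    2.6383e-06       0.312     0.02639      0.6861
  solve Keq expr → x = 1.2526e-06; check Q = 314.5
Then add 0.02356 M of M.
Step 3:
                    C           E           M           G
  Initial  2.6383e-06       0.312     0.04995      0.6861
  Change   2.3551e-06 -4.7102e-06 -2.3551e-06 -7.0653e-06
  Equil    4.9934e-06       0.312     0.04995      0.6861
  solve Keq expr → x = -2.3551e-06; check Q = 314.5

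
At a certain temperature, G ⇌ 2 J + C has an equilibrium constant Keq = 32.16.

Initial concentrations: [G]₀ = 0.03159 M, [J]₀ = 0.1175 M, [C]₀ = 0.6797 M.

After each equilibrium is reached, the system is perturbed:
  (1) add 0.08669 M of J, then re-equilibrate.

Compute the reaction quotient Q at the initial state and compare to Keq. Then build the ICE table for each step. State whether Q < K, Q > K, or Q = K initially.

Q₀ = 0.2971; Q < K (proceeds forward)

Q₀ = 0.2971 vs Keq = 32.16 ⇒ Q<K, forward
Step 1:
                  G         J         C
  Initial   0.03159    0.1175    0.6797
  Change   -0.03088   0.06176   0.03088
  Equil   7.1001e-04    0.1793    0.7106
  solve Keq expr → x = 0.03088; check Q = 32.16
Then add 0.08669 M of J.
Step 2:
                  G         J         C
  Initial 7.1001e-04    0.2659    0.7106
  Change  8.3148e-04 -0.001663 -8.3148e-04
  Equil    0.001541    0.2643    0.7097
  solve Keq expr → x = -8.3148e-04; check Q = 32.16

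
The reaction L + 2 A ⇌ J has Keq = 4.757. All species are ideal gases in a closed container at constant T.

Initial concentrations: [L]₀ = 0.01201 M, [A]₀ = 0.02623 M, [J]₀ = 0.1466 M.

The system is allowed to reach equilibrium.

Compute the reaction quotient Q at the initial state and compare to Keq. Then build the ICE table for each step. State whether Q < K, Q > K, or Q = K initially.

Q₀ = 1.7742e+04; Q > K (proceeds reverse)

Q₀ = 1.7742e+04 vs Keq = 4.757 ⇒ Q>K, reverse
Step 1:
                   L          A          J
  Initial    0.01201    0.02623     0.1466
  Change      0.1108     0.2215    -0.1108
  Equil       0.1228     0.2477    0.03584
  solve Keq expr → x = -0.1108; check Q = 4.757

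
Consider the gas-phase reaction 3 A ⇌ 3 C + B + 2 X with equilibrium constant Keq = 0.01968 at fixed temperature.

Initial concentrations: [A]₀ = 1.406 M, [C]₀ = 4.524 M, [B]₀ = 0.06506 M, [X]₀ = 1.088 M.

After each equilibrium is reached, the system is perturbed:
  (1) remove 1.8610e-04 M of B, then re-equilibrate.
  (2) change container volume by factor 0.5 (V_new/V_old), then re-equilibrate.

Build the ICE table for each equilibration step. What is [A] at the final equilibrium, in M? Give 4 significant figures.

[A]_eq = 3.2 M

Q₀ = 2.566 vs Keq = 0.01968 ⇒ Q>K, reverse
Step 1:
                   A          C          B          X
  Initial      1.406      4.524    0.06506      1.088
  Change       0.192     -0.192   -0.06399     -0.128
  Equil        1.598      4.332   0.001072       0.96
  solve Keq expr → x = -0.06399; check Q = 0.01968
Then remove 1.8610e-04 M of B.
Step 2:
                   A          C          B          X
  Initial      1.598      4.332 8.8563e-04       0.96
  Change  -5.5129e-04 5.5129e-04 1.8376e-04 3.6753e-04
  Equil        1.597      4.333   0.001069     0.9604
  solve Keq expr → x = 1.8376e-04; check Q = 0.01968
Then change container volume by factor 0.5 (V_new/V_old).
Step 3:
                   A          C          B          X
  Initial      3.195      8.665   0.002139      1.921
  Change    0.005605  -0.005605  -0.001868  -0.003737
  Equil          3.2       8.66 2.7033e-04      1.917
  solve Keq expr → x = -0.001868; check Q = 0.01968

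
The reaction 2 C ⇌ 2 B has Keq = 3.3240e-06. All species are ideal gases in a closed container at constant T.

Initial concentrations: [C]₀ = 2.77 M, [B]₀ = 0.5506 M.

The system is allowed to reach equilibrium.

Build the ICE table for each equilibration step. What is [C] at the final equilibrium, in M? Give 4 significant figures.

Q₀ = 0.03951 vs Keq = 3.3240e-06 ⇒ Q>K, reverse
Step 1:
                    C           B
  Initial        2.77      0.5506
  Change       0.5446     -0.5446
  Equil         3.315    0.006043
  solve Keq expr → x = -0.2723; check Q = 3.3240e-06

[C]_eq = 3.315 M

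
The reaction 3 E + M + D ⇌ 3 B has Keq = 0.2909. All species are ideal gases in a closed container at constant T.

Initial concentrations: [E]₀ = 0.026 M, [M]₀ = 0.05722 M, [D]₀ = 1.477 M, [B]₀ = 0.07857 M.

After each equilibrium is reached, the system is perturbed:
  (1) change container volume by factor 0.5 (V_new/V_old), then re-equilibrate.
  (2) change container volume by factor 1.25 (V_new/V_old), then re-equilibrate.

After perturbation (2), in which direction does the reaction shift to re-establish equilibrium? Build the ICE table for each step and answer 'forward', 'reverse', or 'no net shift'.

Direction: reverse

Q₀ = 326.5 vs Keq = 0.2909 ⇒ Q>K, reverse
Step 1:
                    E           M           D           B
  Initial       0.026     0.05722       1.477     0.07857
  Change      0.05325     0.01775     0.01775    -0.05325
  Equil       0.07925     0.07497       1.495     0.02532
  solve Keq expr → x = -0.01775; check Q = 0.2909
Then change container volume by factor 0.5 (V_new/V_old).
Step 2:
                    E           M           D           B
  Initial      0.1585      0.1499        2.99     0.05063
  Change     -0.01903   -0.006344   -0.006344     0.01903
  Equil        0.1395      0.1436       2.983     0.06967
  solve Keq expr → x = 0.006344; check Q = 0.2909
Then change container volume by factor 1.25 (V_new/V_old).
Step 3:
                    E           M           D           B
  Initial      0.1116      0.1149       2.387     0.05573
  Change     0.005201    0.001734    0.001734   -0.005201
  Equil        0.1168      0.1166       2.388     0.05053
  solve Keq expr → x = -0.001734; check Q = 0.2909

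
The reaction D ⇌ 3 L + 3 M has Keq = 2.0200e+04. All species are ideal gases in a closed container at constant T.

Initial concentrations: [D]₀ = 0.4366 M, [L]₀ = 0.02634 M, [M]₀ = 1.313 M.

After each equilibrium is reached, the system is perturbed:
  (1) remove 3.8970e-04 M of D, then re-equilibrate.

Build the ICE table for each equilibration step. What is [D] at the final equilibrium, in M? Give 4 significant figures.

[D]_eq = 0.002078 M

Q₀ = 9.4745e-05 vs Keq = 2.0200e+04 ⇒ Q<K, forward
Step 1:
                  D         L         M
  init       0.4366   0.02634     1.313
  Δ         -0.4345     1.304     1.304
  eq       0.002086      1.33     2.617
  solve Keq expr → x = 0.4345; check Q = 2.0200e+04
Then remove 3.8970e-04 M of D.
Step 2:
                  D         L         M
  init     0.001696      1.33     2.617
  Δ       3.8159e-04 -0.001145 -0.001145
  eq       0.002078     1.329     2.615
  solve Keq expr → x = -3.8159e-04; check Q = 2.0200e+04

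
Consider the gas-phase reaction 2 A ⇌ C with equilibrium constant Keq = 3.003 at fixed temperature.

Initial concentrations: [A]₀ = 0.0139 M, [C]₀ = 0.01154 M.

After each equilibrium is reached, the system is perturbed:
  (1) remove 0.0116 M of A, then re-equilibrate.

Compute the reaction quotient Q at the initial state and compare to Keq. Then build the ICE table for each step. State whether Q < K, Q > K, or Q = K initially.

Q₀ = 59.73; Q > K (proceeds reverse)

Q₀ = 59.73 vs Keq = 3.003 ⇒ Q>K, reverse
Step 1:
                  A         C
  I          0.0139   0.01154
  C         0.01725 -0.008626
  E         0.03115  0.002914
  solve Keq expr → x = -0.008626; check Q = 3.003
Then remove 0.0116 M of A.
Step 2:
                  A         C
  I         0.01955  0.002914
  C        0.002822 -0.001411
  E         0.02237  0.001503
  solve Keq expr → x = -0.001411; check Q = 3.003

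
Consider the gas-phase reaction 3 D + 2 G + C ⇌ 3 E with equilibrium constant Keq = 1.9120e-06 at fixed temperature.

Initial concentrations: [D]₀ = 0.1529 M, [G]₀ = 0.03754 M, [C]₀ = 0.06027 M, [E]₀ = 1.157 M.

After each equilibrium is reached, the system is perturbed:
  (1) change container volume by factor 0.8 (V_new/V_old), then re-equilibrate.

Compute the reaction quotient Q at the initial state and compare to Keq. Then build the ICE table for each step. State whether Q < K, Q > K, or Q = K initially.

Q₀ = 5.1014e+06; Q > K (proceeds reverse)

Q₀ = 5.1014e+06 vs Keq = 1.9120e-06 ⇒ Q>K, reverse
Step 1:
                   D          G          C          E
  init        0.1529    0.03754    0.06027      1.157
  Δ            1.146     0.7643     0.3821     -1.146
  eq           1.299     0.8018     0.4424    0.01061
  solve Keq expr → x = -0.3821; check Q = 1.9120e-06
Then change container volume by factor 0.8 (V_new/V_old).
Step 2:
                   D          G          C          E
  init         1.624      1.002      0.553    0.01326
  Δ        -0.003246  -0.002164  -0.001082   0.003246
  eq           1.621          1     0.5519     0.0165
  solve Keq expr → x = 0.001082; check Q = 1.9120e-06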